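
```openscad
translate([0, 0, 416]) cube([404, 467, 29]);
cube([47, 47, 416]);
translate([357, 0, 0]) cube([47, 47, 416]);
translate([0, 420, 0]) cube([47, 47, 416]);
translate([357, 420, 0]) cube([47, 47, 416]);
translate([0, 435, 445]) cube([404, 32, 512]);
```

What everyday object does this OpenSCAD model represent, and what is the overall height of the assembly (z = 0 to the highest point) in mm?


A chair. The overall height is 957 mm.

A slab on four corner posts with a tall panel at the back — a chair. The seat slab sits at z = 416 with thickness 29, and the 512 mm backrest starts at the seat top, so the overall height is 416 + 29 + 512 = 957 mm.


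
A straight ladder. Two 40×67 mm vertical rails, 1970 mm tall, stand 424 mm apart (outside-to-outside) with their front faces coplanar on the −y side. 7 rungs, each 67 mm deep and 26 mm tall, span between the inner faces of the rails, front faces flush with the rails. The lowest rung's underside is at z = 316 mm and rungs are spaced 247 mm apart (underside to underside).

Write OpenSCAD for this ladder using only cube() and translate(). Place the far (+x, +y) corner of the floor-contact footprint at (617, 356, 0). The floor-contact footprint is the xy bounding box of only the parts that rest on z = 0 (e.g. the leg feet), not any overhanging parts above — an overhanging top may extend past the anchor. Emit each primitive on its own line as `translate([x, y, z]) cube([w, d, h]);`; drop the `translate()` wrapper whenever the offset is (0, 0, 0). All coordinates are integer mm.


// rung span = 424 - 2*40 = 344
// rung[k] z = 316 + k*247
translate([193, 289, 0]) cube([40, 67, 1970]);
translate([577, 289, 0]) cube([40, 67, 1970]);
translate([233, 289, 316]) cube([344, 67, 26]);
translate([233, 289, 563]) cube([344, 67, 26]);
translate([233, 289, 810]) cube([344, 67, 26]);
translate([233, 289, 1057]) cube([344, 67, 26]);
translate([233, 289, 1304]) cube([344, 67, 26]);
translate([233, 289, 1551]) cube([344, 67, 26]);
translate([233, 289, 1798]) cube([344, 67, 26]);


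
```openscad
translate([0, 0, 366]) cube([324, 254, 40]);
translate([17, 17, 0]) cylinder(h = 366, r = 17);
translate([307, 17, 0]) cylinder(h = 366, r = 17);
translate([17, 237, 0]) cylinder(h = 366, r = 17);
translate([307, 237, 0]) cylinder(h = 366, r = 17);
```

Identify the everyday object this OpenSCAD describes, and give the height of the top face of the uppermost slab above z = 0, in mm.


A stool. The seat height is 406 mm.

A 324×254×40 slab at z = 366 on four corner cylinders — a stool. The seat top is 366 + 40 = 406 mm.


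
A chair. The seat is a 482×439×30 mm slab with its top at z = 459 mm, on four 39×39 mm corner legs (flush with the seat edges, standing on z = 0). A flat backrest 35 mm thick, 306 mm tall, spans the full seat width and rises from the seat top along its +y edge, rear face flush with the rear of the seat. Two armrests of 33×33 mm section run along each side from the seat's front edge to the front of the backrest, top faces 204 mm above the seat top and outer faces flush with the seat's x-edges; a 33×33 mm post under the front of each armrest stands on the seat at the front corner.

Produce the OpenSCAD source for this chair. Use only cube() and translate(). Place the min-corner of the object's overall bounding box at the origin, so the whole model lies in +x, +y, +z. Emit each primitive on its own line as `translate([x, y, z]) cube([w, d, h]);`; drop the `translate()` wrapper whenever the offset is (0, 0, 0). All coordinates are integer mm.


translate([0, 0, 429]) cube([482, 439, 30]);
cube([39, 39, 429]);
translate([443, 0, 0]) cube([39, 39, 429]);
translate([0, 400, 0]) cube([39, 39, 429]);
translate([443, 400, 0]) cube([39, 39, 429]);
translate([0, 404, 459]) cube([482, 35, 306]);
translate([0, 0, 630]) cube([33, 404, 33]);
translate([449, 0, 630]) cube([33, 404, 33]);
translate([0, 0, 459]) cube([33, 33, 171]);
translate([449, 0, 459]) cube([33, 33, 171]);


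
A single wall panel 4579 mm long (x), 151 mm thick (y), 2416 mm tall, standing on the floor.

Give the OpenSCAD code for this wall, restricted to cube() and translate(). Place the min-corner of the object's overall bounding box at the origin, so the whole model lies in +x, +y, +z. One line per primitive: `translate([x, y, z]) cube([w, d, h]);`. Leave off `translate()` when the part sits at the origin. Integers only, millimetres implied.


cube([4579, 151, 2416]);


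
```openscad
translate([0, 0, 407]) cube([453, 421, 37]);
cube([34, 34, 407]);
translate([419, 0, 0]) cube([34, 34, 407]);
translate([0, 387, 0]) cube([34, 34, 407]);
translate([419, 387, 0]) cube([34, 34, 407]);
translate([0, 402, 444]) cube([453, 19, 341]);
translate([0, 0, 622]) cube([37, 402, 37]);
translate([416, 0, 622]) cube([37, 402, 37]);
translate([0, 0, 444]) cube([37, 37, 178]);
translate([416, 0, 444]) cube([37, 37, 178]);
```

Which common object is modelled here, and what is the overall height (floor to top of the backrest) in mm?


A chair. The overall height is 785 mm.

A slab on four corner posts with a tall panel at the back — a chair. The seat slab sits at z = 407 with thickness 37, and the 341 mm backrest starts at the seat top, so the overall height is 407 + 37 + 341 = 785 mm.


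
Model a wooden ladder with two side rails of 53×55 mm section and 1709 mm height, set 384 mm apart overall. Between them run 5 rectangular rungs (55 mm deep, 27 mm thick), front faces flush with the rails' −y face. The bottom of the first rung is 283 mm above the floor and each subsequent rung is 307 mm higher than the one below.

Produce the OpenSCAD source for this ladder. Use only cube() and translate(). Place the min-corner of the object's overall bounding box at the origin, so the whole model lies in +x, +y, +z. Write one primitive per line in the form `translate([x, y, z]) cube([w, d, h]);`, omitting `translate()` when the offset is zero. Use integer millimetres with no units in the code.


// rung span = 384 - 2*53 = 278
// rung[k] z = 283 + k*307
cube([53, 55, 1709]);
translate([331, 0, 0]) cube([53, 55, 1709]);
translate([53, 0, 283]) cube([278, 55, 27]);
translate([53, 0, 590]) cube([278, 55, 27]);
translate([53, 0, 897]) cube([278, 55, 27]);
translate([53, 0, 1204]) cube([278, 55, 27]);
translate([53, 0, 1511]) cube([278, 55, 27]);


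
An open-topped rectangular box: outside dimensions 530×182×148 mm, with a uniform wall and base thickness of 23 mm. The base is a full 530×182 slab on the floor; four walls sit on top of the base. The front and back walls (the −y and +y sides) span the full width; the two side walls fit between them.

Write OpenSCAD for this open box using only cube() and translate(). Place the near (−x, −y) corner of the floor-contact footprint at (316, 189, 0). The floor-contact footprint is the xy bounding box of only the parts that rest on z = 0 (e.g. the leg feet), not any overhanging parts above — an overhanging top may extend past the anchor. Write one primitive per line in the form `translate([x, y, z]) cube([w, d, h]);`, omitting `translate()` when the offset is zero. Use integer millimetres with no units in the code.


translate([316, 189, 0]) cube([530, 182, 23]);
translate([316, 189, 23]) cube([530, 23, 125]);
translate([316, 348, 23]) cube([530, 23, 125]);
translate([316, 212, 23]) cube([23, 136, 125]);
translate([823, 212, 23]) cube([23, 136, 125]);


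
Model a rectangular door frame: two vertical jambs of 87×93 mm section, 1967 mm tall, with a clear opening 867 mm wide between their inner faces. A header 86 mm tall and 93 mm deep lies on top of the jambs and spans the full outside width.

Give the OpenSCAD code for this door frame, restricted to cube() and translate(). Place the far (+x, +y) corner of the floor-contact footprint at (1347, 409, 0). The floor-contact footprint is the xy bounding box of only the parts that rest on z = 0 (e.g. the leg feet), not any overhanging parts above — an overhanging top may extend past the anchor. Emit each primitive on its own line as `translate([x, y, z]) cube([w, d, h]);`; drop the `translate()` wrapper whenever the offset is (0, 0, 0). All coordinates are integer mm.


translate([306, 316, 0]) cube([87, 93, 1967]);
translate([1260, 316, 0]) cube([87, 93, 1967]);
translate([306, 316, 1967]) cube([1041, 93, 86]);


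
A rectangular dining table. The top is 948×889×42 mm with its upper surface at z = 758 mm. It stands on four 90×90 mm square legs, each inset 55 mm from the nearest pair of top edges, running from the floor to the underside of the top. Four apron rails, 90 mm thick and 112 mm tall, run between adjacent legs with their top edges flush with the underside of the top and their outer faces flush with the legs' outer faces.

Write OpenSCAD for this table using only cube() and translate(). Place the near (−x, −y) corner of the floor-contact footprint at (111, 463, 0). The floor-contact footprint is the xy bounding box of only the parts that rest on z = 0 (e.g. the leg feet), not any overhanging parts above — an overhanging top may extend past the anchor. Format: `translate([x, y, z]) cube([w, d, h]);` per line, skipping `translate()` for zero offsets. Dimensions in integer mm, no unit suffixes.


translate([56, 408, 716]) cube([948, 889, 42]);
translate([111, 463, 0]) cube([90, 90, 716]);
translate([859, 463, 0]) cube([90, 90, 716]);
translate([111, 1152, 0]) cube([90, 90, 716]);
translate([859, 1152, 0]) cube([90, 90, 716]);
translate([201, 463, 604]) cube([658, 90, 112]);
translate([201, 1152, 604]) cube([658, 90, 112]);
translate([111, 553, 604]) cube([90, 599, 112]);
translate([859, 553, 604]) cube([90, 599, 112]);


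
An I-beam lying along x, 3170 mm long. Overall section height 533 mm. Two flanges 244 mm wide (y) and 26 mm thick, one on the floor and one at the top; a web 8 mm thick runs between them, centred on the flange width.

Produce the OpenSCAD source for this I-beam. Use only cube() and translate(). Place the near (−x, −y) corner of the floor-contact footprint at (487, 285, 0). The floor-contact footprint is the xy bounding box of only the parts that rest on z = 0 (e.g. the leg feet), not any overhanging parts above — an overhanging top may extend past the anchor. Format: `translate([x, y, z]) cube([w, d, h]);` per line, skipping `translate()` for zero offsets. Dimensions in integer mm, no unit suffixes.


translate([487, 285, 0]) cube([3170, 244, 26]);
translate([487, 403, 26]) cube([3170, 8, 481]);
translate([487, 285, 507]) cube([3170, 244, 26]);


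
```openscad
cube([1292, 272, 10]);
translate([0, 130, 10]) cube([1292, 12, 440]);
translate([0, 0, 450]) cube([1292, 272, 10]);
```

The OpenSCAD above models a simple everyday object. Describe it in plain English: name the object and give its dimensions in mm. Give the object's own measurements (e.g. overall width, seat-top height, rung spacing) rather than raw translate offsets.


An I-beam lying along x, 1292 mm long. Overall section height 460 mm. Two flanges 272 mm wide (y) and 10 mm thick, one on the floor and one at the top; a web 12 mm thick runs between them, centred on the flange width.


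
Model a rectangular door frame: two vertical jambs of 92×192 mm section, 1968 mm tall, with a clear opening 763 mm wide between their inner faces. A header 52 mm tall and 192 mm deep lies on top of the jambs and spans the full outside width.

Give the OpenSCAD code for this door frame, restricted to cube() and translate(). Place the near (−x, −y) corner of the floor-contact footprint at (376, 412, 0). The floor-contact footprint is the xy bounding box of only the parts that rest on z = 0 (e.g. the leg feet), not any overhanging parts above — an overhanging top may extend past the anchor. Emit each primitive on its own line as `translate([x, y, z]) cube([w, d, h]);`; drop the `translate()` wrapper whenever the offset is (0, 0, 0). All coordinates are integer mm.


translate([376, 412, 0]) cube([92, 192, 1968]);
translate([1231, 412, 0]) cube([92, 192, 1968]);
translate([376, 412, 1968]) cube([947, 192, 52]);


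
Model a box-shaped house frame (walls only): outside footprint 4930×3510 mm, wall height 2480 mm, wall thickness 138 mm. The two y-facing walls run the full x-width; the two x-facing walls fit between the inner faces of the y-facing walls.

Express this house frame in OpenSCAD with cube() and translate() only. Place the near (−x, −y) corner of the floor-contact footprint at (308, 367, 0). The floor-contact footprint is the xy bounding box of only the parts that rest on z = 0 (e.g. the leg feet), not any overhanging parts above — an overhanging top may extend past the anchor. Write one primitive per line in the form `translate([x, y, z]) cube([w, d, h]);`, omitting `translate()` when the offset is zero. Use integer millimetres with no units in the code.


translate([308, 367, 0]) cube([4930, 138, 2480]);
translate([308, 3739, 0]) cube([4930, 138, 2480]);
translate([308, 505, 0]) cube([138, 3234, 2480]);
translate([5100, 505, 0]) cube([138, 3234, 2480]);


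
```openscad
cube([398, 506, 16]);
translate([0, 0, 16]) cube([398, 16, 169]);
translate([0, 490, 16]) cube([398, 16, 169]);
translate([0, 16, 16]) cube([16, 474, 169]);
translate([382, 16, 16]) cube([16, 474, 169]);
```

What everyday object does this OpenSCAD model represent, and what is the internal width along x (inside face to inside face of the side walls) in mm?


An open box. The internal width is 366 mm.

A 398×506 base slab with four walls standing on it — an open box. The base is 398 mm wide and the walls are 16 mm thick, so the internal width is 398 − 2 × 16 = 366 mm.


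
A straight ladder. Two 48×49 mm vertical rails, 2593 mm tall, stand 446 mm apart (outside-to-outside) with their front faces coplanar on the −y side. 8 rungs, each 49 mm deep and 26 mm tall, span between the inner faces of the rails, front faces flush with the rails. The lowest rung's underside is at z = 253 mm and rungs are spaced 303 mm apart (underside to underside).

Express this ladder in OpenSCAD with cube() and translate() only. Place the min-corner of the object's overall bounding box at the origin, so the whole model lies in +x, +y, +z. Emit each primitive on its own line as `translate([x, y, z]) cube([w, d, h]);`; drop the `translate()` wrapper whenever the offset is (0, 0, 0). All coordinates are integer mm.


cube([48, 49, 2593]);
translate([398, 0, 0]) cube([48, 49, 2593]);
translate([48, 0, 253]) cube([350, 49, 26]);
translate([48, 0, 556]) cube([350, 49, 26]);
translate([48, 0, 859]) cube([350, 49, 26]);
translate([48, 0, 1162]) cube([350, 49, 26]);
translate([48, 0, 1465]) cube([350, 49, 26]);
translate([48, 0, 1768]) cube([350, 49, 26]);
translate([48, 0, 2071]) cube([350, 49, 26]);
translate([48, 0, 2374]) cube([350, 49, 26]);


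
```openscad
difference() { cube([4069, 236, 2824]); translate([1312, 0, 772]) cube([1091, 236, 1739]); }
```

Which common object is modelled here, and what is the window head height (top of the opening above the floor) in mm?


A wall with a window opening. The window head height is 2511 mm.

A wall with a rectangular opening subtracted — a window. Sill at z = 772, opening 1739 mm tall, so the head is at 772 + 1739 = 2511 mm.


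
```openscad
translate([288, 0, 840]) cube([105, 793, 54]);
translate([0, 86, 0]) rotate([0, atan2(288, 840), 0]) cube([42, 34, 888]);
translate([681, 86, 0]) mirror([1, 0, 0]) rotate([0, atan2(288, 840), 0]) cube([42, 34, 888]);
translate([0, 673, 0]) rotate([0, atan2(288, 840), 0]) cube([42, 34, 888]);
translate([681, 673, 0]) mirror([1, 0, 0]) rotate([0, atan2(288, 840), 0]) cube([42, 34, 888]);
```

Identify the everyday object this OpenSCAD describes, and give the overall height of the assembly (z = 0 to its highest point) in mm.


A sawhorse. The overall height is 894 mm.

A beam across two mirrored pairs of raked legs — a sawhorse. The beam's underside is at z = 840 (matching the legs' vertical rise in atan2(288, 840)) and the beam is 54 mm tall, so its top is at 840 + 54 = 894 mm. The raked legs top out at the beam's underside, so that is the highest point.


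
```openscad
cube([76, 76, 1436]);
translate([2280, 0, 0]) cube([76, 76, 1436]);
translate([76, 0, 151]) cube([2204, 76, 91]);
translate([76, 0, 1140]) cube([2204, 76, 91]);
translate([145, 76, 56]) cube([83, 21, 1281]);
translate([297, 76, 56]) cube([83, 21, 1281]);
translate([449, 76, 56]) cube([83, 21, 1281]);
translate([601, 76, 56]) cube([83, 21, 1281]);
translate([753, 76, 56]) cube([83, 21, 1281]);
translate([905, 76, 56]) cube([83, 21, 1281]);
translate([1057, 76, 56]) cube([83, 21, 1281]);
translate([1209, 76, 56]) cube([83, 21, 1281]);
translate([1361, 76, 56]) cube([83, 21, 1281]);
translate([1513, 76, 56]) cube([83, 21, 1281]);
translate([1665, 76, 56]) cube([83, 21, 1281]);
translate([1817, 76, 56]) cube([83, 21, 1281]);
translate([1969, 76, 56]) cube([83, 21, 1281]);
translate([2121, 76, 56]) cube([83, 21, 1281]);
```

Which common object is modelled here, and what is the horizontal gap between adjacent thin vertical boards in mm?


A fence section. The picket gap is 69 mm.

Two posts, two rails, 14 pickets — a fence section. Span 2204 mm holds 14 pickets of 83 mm with 15 equal gaps: ⌊(2204 − 14·83) / 15⌋ = 69 mm.


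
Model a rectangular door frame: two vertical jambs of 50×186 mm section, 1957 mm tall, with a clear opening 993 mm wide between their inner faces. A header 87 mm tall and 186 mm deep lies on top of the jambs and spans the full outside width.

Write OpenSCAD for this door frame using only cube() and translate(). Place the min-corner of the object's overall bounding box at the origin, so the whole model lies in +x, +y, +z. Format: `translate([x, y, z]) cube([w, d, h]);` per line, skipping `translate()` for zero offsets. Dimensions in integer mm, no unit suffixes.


cube([50, 186, 1957]);
translate([1043, 0, 0]) cube([50, 186, 1957]);
translate([0, 0, 1957]) cube([1093, 186, 87]);


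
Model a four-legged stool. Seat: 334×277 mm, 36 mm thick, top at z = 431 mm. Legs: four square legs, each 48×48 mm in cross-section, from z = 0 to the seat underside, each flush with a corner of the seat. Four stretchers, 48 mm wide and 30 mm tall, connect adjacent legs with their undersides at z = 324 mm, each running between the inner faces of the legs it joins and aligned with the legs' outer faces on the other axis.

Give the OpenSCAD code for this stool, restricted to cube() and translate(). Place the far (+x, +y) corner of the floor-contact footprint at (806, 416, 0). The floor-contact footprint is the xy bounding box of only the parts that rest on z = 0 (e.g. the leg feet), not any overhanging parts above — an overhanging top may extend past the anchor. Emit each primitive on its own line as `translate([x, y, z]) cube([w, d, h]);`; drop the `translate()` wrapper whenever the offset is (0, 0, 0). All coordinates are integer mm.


// leg_h = 431 - 36 = 395
// stretcher span = 334 - 2*48 = 238
translate([472, 139, 395]) cube([334, 277, 36]);
translate([472, 139, 0]) cube([48, 48, 395]);
translate([758, 139, 0]) cube([48, 48, 395]);
translate([472, 368, 0]) cube([48, 48, 395]);
translate([758, 368, 0]) cube([48, 48, 395]);
translate([520, 139, 324]) cube([238, 48, 30]);
translate([520, 368, 324]) cube([238, 48, 30]);
translate([472, 187, 324]) cube([48, 181, 30]);
translate([758, 187, 324]) cube([48, 181, 30]);


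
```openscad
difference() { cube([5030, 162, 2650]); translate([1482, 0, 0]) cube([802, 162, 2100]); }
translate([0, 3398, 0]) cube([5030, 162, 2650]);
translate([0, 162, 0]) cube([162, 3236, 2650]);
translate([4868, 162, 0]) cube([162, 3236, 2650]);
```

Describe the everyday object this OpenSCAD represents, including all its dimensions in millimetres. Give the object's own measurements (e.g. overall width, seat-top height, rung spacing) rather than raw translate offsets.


A single room: four walls, each 2650 mm tall and 162 mm thick, enclosing an outside footprint 5030×3560 mm (x × y), no floor or roof. The front and back walls (−y and +y sides) run the full x-width; the side walls fit between their inner faces. A door opening 802 mm wide and 2100 mm tall is cut through the front wall from the floor up, its −x edge 1482 mm from the wall's −x end.


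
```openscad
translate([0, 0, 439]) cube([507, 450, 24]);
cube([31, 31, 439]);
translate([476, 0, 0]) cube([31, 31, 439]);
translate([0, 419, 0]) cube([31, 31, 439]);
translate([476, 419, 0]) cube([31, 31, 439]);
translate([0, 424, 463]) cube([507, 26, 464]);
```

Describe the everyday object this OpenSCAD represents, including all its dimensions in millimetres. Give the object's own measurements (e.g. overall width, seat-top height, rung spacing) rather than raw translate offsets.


A chair. The seat is a 507×450×24 mm slab with its top at z = 463 mm, on four 31×31 mm corner legs (flush with the seat edges, standing on z = 0). A flat backrest 26 mm thick, 464 mm tall, spans the full seat width and rises from the seat top along its +y edge, rear face flush with the rear of the seat.


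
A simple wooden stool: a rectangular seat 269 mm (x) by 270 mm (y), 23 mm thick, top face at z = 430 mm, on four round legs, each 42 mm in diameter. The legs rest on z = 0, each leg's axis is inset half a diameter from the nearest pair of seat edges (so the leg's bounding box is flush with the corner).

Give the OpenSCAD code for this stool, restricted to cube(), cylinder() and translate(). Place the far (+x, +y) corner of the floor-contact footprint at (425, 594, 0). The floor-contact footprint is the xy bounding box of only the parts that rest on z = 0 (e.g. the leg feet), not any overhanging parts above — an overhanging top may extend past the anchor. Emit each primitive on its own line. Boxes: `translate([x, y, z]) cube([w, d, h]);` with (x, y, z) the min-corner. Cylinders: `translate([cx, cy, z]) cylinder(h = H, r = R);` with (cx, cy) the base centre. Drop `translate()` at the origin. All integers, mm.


translate([156, 324, 407]) cube([269, 270, 23]);
translate([177, 345, 0]) cylinder(h = 407, r = 21);
translate([404, 345, 0]) cylinder(h = 407, r = 21);
translate([177, 573, 0]) cylinder(h = 407, r = 21);
translate([404, 573, 0]) cylinder(h = 407, r = 21);


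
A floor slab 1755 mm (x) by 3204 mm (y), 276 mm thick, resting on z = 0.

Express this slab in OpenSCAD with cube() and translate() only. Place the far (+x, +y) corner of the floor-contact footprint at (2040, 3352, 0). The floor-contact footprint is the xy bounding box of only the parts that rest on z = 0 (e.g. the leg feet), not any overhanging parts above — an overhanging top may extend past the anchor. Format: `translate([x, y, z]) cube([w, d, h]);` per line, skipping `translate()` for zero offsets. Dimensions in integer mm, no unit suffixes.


translate([285, 148, 0]) cube([1755, 3204, 276]);


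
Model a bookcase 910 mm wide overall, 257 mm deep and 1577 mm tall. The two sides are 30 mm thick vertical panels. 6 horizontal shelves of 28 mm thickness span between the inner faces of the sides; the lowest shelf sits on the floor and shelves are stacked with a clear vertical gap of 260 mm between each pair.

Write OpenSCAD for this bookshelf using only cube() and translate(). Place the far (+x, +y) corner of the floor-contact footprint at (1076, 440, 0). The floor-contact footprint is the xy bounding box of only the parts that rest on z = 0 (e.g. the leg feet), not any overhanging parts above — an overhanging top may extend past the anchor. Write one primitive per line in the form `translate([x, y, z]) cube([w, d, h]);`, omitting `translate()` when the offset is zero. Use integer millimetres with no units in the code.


translate([166, 183, 0]) cube([30, 257, 1577]);
translate([1046, 183, 0]) cube([30, 257, 1577]);
translate([196, 183, 0]) cube([850, 257, 28]);
translate([196, 183, 288]) cube([850, 257, 28]);
translate([196, 183, 576]) cube([850, 257, 28]);
translate([196, 183, 864]) cube([850, 257, 28]);
translate([196, 183, 1152]) cube([850, 257, 28]);
translate([196, 183, 1440]) cube([850, 257, 28]);


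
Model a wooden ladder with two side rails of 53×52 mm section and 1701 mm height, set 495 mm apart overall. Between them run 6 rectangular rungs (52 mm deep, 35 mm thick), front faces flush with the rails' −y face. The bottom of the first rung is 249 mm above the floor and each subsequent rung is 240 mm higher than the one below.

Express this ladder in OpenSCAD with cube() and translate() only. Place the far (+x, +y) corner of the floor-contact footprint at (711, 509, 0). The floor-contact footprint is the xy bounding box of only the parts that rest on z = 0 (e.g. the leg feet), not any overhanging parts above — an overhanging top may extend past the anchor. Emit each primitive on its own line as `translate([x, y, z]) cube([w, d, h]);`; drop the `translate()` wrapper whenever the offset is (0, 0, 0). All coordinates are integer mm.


// rung span = 495 - 2*53 = 389
// rung[k] z = 249 + k*240
translate([216, 457, 0]) cube([53, 52, 1701]);
translate([658, 457, 0]) cube([53, 52, 1701]);
translate([269, 457, 249]) cube([389, 52, 35]);
translate([269, 457, 489]) cube([389, 52, 35]);
translate([269, 457, 729]) cube([389, 52, 35]);
translate([269, 457, 969]) cube([389, 52, 35]);
translate([269, 457, 1209]) cube([389, 52, 35]);
translate([269, 457, 1449]) cube([389, 52, 35]);


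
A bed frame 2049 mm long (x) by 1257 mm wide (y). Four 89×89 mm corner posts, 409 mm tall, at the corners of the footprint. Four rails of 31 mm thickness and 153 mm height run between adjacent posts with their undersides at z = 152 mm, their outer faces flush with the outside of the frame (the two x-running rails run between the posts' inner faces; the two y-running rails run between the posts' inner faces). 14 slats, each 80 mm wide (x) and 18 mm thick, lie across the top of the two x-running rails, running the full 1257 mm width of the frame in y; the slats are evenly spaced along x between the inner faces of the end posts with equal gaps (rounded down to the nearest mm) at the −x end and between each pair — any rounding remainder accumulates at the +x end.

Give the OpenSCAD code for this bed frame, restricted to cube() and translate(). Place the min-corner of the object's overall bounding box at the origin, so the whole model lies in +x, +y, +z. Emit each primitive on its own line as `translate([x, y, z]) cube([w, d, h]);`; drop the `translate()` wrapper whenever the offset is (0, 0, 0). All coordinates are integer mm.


cube([89, 89, 409]);
translate([0, 1168, 0]) cube([89, 89, 409]);
translate([1960, 0, 0]) cube([89, 89, 409]);
translate([1960, 1168, 0]) cube([89, 89, 409]);
translate([89, 0, 152]) cube([1871, 31, 153]);
translate([89, 1226, 152]) cube([1871, 31, 153]);
translate([0, 89, 152]) cube([31, 1079, 153]);
translate([2018, 89, 152]) cube([31, 1079, 153]);
translate([139, 0, 305]) cube([80, 1257, 18]);
translate([269, 0, 305]) cube([80, 1257, 18]);
translate([399, 0, 305]) cube([80, 1257, 18]);
translate([529, 0, 305]) cube([80, 1257, 18]);
translate([659, 0, 305]) cube([80, 1257, 18]);
translate([789, 0, 305]) cube([80, 1257, 18]);
translate([919, 0, 305]) cube([80, 1257, 18]);
translate([1049, 0, 305]) cube([80, 1257, 18]);
translate([1179, 0, 305]) cube([80, 1257, 18]);
translate([1309, 0, 305]) cube([80, 1257, 18]);
translate([1439, 0, 305]) cube([80, 1257, 18]);
translate([1569, 0, 305]) cube([80, 1257, 18]);
translate([1699, 0, 305]) cube([80, 1257, 18]);
translate([1829, 0, 305]) cube([80, 1257, 18]);


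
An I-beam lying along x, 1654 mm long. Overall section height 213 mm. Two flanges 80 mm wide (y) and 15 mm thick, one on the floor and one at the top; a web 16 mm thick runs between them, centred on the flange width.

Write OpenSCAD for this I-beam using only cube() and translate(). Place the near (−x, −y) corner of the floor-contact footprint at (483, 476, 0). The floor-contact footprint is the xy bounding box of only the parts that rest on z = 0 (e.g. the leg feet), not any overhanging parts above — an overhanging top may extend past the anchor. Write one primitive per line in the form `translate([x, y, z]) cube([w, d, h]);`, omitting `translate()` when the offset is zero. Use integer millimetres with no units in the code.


translate([483, 476, 0]) cube([1654, 80, 15]);
translate([483, 508, 15]) cube([1654, 16, 183]);
translate([483, 476, 198]) cube([1654, 80, 15]);


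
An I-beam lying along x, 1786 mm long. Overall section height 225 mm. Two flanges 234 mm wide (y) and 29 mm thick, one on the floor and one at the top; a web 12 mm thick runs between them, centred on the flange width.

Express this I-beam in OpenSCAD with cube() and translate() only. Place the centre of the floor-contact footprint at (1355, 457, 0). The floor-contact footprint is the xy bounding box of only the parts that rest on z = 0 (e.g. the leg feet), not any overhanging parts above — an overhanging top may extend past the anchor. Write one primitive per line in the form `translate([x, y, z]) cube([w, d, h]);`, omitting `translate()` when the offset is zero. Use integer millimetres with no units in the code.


translate([462, 340, 0]) cube([1786, 234, 29]);
translate([462, 451, 29]) cube([1786, 12, 167]);
translate([462, 340, 196]) cube([1786, 234, 29]);


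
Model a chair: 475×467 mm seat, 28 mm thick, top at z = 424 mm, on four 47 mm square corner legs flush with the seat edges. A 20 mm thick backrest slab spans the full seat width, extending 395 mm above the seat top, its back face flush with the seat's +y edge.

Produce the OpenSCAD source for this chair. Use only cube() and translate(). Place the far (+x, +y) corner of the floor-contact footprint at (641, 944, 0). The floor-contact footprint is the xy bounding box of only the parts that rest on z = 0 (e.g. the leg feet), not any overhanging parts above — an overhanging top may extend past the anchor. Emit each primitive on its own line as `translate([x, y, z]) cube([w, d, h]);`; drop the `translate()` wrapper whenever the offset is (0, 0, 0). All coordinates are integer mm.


// leg_h = 424 - 28 = 396
translate([166, 477, 396]) cube([475, 467, 28]);
translate([166, 477, 0]) cube([47, 47, 396]);
translate([594, 477, 0]) cube([47, 47, 396]);
translate([166, 897, 0]) cube([47, 47, 396]);
translate([594, 897, 0]) cube([47, 47, 396]);
translate([166, 924, 424]) cube([475, 20, 395]);


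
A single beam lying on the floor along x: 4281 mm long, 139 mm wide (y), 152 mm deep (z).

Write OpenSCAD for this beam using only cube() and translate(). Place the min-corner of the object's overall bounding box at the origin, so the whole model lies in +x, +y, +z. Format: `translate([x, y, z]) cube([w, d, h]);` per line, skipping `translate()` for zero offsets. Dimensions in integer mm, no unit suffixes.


cube([4281, 139, 152]);


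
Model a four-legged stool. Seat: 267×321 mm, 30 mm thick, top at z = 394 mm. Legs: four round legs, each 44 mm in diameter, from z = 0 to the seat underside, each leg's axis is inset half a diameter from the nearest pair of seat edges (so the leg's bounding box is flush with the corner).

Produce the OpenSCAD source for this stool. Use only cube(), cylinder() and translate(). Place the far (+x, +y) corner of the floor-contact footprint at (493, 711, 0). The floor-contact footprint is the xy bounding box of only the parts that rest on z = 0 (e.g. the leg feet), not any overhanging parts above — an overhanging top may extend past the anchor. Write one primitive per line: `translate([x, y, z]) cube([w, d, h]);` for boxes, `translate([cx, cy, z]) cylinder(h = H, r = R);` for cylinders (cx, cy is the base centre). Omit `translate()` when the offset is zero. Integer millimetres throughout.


// leg_h = 394 - 30 = 364
translate([226, 390, 364]) cube([267, 321, 30]);
translate([248, 412, 0]) cylinder(h = 364, r = 22);
translate([471, 412, 0]) cylinder(h = 364, r = 22);
translate([248, 689, 0]) cylinder(h = 364, r = 22);
translate([471, 689, 0]) cylinder(h = 364, r = 22);


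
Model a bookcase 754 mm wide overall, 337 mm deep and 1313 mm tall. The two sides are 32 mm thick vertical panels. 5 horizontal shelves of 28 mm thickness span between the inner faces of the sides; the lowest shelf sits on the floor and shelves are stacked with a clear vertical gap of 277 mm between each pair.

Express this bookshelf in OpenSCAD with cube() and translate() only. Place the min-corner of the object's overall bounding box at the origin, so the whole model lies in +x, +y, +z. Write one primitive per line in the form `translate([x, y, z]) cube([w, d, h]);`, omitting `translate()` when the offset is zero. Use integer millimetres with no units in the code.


cube([32, 337, 1313]);
translate([722, 0, 0]) cube([32, 337, 1313]);
translate([32, 0, 0]) cube([690, 337, 28]);
translate([32, 0, 305]) cube([690, 337, 28]);
translate([32, 0, 610]) cube([690, 337, 28]);
translate([32, 0, 915]) cube([690, 337, 28]);
translate([32, 0, 1220]) cube([690, 337, 28]);


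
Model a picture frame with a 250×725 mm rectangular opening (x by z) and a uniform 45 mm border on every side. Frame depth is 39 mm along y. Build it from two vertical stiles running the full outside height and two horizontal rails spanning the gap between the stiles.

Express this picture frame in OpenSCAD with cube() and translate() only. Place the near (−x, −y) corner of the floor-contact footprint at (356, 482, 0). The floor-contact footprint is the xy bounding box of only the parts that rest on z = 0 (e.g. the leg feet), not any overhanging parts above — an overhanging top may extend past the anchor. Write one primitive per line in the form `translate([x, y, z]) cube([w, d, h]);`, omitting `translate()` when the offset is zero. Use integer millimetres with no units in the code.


translate([356, 482, 0]) cube([45, 39, 815]);
translate([651, 482, 0]) cube([45, 39, 815]);
translate([401, 482, 0]) cube([250, 39, 45]);
translate([401, 482, 770]) cube([250, 39, 45]);


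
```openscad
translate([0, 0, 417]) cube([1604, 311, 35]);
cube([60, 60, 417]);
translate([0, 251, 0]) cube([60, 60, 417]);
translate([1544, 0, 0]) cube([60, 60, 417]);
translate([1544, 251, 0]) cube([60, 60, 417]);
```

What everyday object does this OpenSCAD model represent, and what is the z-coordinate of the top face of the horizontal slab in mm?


A bench. The seat-top height is 452 mm.

A long slab on four corner posts — a bench. The slab sits at z = 417 with thickness 35, so the top is 417 + 35 = 452 mm.


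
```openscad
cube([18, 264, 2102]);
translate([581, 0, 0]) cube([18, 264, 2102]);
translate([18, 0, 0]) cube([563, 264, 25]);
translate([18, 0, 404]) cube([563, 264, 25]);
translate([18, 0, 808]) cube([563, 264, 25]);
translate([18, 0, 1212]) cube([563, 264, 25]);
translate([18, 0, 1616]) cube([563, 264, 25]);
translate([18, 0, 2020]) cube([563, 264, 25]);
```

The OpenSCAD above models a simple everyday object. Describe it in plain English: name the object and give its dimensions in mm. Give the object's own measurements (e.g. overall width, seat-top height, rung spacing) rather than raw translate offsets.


An open bookshelf. Two side panels, each 18 mm thick, 264 mm deep and 2102 mm tall, stand 599 mm apart (outside-to-outside). Between them sit 6 shelves, each 25 mm thick and 264 mm deep, spanning the full gap between the sides. The bottom shelf rests on the floor (its underside at z = 0) and the clear gap between one shelf's top and the next shelf's underside is 379 mm.


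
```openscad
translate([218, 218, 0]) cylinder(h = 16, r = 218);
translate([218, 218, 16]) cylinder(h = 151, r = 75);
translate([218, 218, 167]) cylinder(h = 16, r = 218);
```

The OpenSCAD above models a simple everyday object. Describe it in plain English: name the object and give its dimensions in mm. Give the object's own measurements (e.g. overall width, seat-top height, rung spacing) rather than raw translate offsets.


A spool: two coaxial disc flanges of radius 218 mm and thickness 16 mm, joined by a core cylinder of radius 75 mm and height 151 mm. The lower flange rests on z = 0 and the three cylinders share a vertical axis.


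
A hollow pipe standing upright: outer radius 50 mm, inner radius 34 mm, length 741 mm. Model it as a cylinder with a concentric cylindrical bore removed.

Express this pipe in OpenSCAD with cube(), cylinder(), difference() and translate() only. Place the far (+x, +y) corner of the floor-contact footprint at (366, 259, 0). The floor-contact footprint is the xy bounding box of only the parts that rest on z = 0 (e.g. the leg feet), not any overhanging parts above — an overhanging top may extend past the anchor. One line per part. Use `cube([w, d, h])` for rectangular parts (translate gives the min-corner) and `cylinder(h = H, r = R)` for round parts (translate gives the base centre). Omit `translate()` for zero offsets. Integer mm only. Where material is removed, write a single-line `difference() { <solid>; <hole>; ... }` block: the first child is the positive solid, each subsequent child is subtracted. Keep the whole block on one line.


difference() { translate([316, 209, 0]) cylinder(h = 741, r = 50); translate([316, 209, 0]) cylinder(h = 741, r = 34); }


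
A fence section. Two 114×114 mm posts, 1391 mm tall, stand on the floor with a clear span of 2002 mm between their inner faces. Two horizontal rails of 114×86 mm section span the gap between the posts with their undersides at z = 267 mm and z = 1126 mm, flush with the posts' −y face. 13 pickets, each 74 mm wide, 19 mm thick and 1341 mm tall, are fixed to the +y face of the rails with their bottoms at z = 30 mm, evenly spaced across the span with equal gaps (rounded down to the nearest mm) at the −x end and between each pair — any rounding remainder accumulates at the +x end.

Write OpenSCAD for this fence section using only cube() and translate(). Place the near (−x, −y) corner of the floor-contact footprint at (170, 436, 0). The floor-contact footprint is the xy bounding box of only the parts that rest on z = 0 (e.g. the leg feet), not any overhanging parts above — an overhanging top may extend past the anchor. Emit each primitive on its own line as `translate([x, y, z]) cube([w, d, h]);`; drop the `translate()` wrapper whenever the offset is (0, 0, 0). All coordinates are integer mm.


translate([170, 436, 0]) cube([114, 114, 1391]);
translate([2286, 436, 0]) cube([114, 114, 1391]);
translate([284, 436, 267]) cube([2002, 114, 86]);
translate([284, 436, 1126]) cube([2002, 114, 86]);
translate([358, 550, 30]) cube([74, 19, 1341]);
translate([506, 550, 30]) cube([74, 19, 1341]);
translate([654, 550, 30]) cube([74, 19, 1341]);
translate([802, 550, 30]) cube([74, 19, 1341]);
translate([950, 550, 30]) cube([74, 19, 1341]);
translate([1098, 550, 30]) cube([74, 19, 1341]);
translate([1246, 550, 30]) cube([74, 19, 1341]);
translate([1394, 550, 30]) cube([74, 19, 1341]);
translate([1542, 550, 30]) cube([74, 19, 1341]);
translate([1690, 550, 30]) cube([74, 19, 1341]);
translate([1838, 550, 30]) cube([74, 19, 1341]);
translate([1986, 550, 30]) cube([74, 19, 1341]);
translate([2134, 550, 30]) cube([74, 19, 1341]);


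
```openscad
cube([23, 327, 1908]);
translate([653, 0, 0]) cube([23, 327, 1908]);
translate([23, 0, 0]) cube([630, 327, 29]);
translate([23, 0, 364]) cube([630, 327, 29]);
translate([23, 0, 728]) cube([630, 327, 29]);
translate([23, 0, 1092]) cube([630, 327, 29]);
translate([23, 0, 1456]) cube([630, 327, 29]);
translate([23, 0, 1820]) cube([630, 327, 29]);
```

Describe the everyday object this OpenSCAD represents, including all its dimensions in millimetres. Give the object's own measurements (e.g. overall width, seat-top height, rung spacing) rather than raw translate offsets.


An open bookshelf. Two side panels, each 23 mm thick, 327 mm deep and 1908 mm tall, stand 676 mm apart (outside-to-outside). Between them sit 6 shelves, each 29 mm thick and 327 mm deep, spanning the full gap between the sides. The bottom shelf rests on the floor (its underside at z = 0) and the clear gap between one shelf's top and the next shelf's underside is 335 mm.


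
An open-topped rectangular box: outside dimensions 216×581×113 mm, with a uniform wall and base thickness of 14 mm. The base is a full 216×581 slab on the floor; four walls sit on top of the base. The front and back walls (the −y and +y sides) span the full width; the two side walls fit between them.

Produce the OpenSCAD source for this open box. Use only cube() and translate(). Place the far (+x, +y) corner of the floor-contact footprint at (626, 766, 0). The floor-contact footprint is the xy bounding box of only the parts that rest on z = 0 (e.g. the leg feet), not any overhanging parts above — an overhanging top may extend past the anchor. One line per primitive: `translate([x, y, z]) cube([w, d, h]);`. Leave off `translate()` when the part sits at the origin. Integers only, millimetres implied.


translate([410, 185, 0]) cube([216, 581, 14]);
translate([410, 185, 14]) cube([216, 14, 99]);
translate([410, 752, 14]) cube([216, 14, 99]);
translate([410, 199, 14]) cube([14, 553, 99]);
translate([612, 199, 14]) cube([14, 553, 99]);
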